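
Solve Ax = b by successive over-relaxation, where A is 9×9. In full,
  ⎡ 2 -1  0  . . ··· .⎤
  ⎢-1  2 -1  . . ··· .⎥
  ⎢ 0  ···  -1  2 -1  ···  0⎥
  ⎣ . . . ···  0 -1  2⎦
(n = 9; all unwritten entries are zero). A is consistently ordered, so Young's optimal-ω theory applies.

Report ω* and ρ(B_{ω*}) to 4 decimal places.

[ρ_J] n=9: ρ(B_J) = cos(π/(n+1)) = cos(π/10) = 0.9511.
√(1 − cos²(π/10)) = sin(π/10) ≈ 0.30902.
ω* = 2/(1+0.30902) = 1.5279
Hence ρ(B_{ω*}) = 1.5279 − 1 = 0.5279.

ω* = 1.5279, ρ_SOR = 0.5279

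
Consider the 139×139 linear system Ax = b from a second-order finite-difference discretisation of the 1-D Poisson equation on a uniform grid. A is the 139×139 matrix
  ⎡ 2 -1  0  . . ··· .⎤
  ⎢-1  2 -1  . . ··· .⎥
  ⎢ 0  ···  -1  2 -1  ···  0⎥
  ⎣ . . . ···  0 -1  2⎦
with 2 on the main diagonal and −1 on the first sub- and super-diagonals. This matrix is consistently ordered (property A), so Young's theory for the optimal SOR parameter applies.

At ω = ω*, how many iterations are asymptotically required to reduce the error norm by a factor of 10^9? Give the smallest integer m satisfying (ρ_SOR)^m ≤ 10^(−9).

m = 462

B_J for the 139×139 system has eigenvalues cos(kπ/140); ρ_J = cos(π/140) = 0.9997482.
1 − cos²(π/140) = sin²(π/140) ⇒ √(1−ρ_J²) = sin(π/140) = 0.0224381.
Young: ω* = 2/(1+√(1−ρ_J²)) = 2/(1+0.0224381) = 2/1.0224381 = 1.9561086.
ρ_SOR = ω* − 1 = 1.9561086 − 1 = 0.9561086.
m ≥ 9·ln10 / (−ln 0.9561086) = 461.710; smallest integer m = 462.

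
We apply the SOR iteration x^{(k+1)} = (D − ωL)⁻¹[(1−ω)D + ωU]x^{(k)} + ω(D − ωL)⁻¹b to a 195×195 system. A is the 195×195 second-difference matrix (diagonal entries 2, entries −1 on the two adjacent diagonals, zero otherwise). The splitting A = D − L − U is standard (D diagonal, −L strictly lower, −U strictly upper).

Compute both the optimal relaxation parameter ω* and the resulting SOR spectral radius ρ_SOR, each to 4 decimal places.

spectrum of D⁻¹(L+U) = {cos(kπ/196) : 1≤k≤195}; ρ_J = cos(π/196) = 0.9999.
1 − cos²(π/196) = sin²(π/196) ⇒ √(1−ρ_J²) = sin(π/196) = 0.01603.
Then 2/(1+√(1−ρ_J²)) = 2/(1+0.01603); ω* = 2/1.01603 = 1.9684.
ρ_SOR = ω* − 1 ≈ 0.9684.

ω* = 1.9684, ρ_SOR = 0.9684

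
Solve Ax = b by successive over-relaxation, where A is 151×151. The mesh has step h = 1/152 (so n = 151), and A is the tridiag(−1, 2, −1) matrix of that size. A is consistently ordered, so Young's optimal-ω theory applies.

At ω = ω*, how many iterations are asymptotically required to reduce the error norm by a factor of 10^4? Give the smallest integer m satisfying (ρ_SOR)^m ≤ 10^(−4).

With n=151, ρ(Jacobi) = cos(π/152) = 0.9997864.
root = sin(π/152) = 0.0206669  (since 1−cos² = sin²).
[ω*] 2 ÷ (1 + 0.0206669) = 2 ÷ 1.0206669 = 1.9595031.
Hence ρ(B_{ω*}) = 1.9595031 − 1 = 0.9595031.
ρ_SOR^m ≤ 10^(−4) ⇔ m ≥ 4·ln10/(−ln 0.9595031) = 9.21034/0.0413397 = 222.796; m = ⌈222.796⌉ = 223.

m = 223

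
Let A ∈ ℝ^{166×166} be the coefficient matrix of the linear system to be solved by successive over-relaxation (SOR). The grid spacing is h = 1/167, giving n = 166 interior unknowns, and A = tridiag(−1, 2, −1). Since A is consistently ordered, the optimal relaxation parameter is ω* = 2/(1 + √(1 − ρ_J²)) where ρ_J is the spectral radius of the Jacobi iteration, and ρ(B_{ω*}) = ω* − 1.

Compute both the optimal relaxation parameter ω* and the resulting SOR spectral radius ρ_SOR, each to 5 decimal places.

ω* = 1.96307, ρ_SOR = 0.96307

spectrum of D⁻¹(L+U) = {cos(kπ/167) : 1≤k≤166}; ρ_J = cos(π/167) = 0.99982.
√(1−ρ_J²) simplifies to sin(π/167) = 0.018811.
ω* = 2 / (1 + 0.018811) = 2 / 1.018811 ≈ 1.96307.
ρ_SOR = ω* − 1 ≈ 0.96307.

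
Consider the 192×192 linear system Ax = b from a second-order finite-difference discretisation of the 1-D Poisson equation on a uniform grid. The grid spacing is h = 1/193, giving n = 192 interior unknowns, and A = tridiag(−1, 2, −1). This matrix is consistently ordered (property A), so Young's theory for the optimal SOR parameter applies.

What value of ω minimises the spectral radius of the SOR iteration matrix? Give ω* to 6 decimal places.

ω* = 1.967967

spectrum of D⁻¹(L+U) = {cos(kπ/193) : 1≤k≤192}; ρ_J = cos(π/193) = 0.999868.
√(1−ρ_J²) = |sin(π/193)| = 0.0162770
Young: ω* = 2/(1+√(1−ρ_J²)) = 2/(1+0.0162770) = 2/1.0162770 = 1.967967.
At ω = 1.967967 every |λ(B_ω)| = ω−1, so ρ_SOR = 0.967967.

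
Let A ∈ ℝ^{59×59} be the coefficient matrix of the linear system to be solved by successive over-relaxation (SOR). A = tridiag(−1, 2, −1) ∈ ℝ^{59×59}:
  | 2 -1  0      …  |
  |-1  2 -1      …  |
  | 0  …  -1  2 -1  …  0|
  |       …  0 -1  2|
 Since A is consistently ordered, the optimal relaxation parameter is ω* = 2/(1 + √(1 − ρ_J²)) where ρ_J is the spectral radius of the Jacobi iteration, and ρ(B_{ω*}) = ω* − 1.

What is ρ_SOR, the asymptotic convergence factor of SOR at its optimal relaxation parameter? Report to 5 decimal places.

B_J for the 59×59 system has eigenvalues cos(kπ/60); ρ_J = cos(π/60) = 0.99863.
root = sin(π/60) = 0.052336  (since 1−cos² = sin²).
ω* = 2/(1 + 0.052336) = 2/1.052336 = 1.90053.
Hence ρ(B_{ω*}) = 1.90053 − 1 = 0.90053.

ρ_SOR = 0.90053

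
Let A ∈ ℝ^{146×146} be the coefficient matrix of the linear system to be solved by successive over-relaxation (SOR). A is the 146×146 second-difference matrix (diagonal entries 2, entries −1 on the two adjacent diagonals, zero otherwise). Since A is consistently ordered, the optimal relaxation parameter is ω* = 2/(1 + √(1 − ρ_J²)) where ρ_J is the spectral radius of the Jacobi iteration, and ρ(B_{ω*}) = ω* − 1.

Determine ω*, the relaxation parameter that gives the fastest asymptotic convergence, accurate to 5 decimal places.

ω* = 1.95815

spectrum of D⁻¹(L+U) = {cos(kπ/147) : 1≤k≤146}; ρ_J = cos(π/147) = 0.99977.
√(1−ρ_J²) simplifies to sin(π/147) = 0.021370.
[ω*] 2 ÷ (1 + 0.021370) = 2 ÷ 1.021370 = 1.95815.
At ω = 1.95815 every |λ(B_ω)| = ω−1, so ρ_SOR = 0.95815.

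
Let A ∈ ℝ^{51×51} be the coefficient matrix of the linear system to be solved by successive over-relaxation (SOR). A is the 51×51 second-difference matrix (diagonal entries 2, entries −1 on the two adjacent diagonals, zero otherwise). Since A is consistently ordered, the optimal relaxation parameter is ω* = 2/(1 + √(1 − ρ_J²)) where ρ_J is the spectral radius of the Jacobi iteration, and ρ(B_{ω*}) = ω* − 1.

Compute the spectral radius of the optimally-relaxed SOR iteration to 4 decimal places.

n=51: λ(B_J) = 1 − λ(A)/2 = cos(kπ/52); k=1 gives ρ_J = 0.9982.
√(1−ρ_J²) simplifies to sin(π/52) = 0.06038.
Then 2/(1+√(1−ρ_J²)) = 2/(1+0.06038); ω* = 2/1.06038 = 1.8861.
ρ_SOR = ω* − 1 ≈ 0.8861.

ρ_SOR = 0.8861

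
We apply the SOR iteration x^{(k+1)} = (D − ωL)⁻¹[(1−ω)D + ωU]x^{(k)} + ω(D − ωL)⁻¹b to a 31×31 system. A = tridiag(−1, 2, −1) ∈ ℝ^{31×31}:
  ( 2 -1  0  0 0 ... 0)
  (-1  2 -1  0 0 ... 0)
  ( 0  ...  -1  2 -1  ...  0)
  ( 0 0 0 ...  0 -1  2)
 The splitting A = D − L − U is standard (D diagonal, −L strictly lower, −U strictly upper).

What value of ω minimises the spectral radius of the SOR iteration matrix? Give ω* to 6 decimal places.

[ρ_J] n=31: ρ(B_J) = cos(π/(n+1)) = cos(π/32) = 0.995185.
1 − cos²(π/32) = sin²(π/32) ⇒ √(1−ρ_J²) = sin(π/32) = 0.0980171.
ω* = 2/(1 + 0.0980171) = 2/1.0980171 = 1.821465.
and ρ(B_{ω*}) = 1.821465 − 1 = 0.821465.

ω* = 1.821465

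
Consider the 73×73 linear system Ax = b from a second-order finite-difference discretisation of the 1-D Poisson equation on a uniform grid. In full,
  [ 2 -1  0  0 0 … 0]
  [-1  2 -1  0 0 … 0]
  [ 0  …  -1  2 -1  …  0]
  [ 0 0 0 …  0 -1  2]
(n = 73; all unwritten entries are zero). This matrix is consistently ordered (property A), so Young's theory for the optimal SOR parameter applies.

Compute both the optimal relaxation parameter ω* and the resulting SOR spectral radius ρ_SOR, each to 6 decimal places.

ω* = 1.918573, ρ_SOR = 0.918573

[ρ_J] n=73: ρ(B_J) = cos(π/(n+1)) = cos(π/74) = 0.999099.
√(1−ρ_J²) simplifies to sin(π/74) = 0.0424412.
ω* = 2/(1 + 0.0424412) = 2/1.0424412 = 1.918573.
ρ_SOR = ω* − 1 ≈ 0.918573.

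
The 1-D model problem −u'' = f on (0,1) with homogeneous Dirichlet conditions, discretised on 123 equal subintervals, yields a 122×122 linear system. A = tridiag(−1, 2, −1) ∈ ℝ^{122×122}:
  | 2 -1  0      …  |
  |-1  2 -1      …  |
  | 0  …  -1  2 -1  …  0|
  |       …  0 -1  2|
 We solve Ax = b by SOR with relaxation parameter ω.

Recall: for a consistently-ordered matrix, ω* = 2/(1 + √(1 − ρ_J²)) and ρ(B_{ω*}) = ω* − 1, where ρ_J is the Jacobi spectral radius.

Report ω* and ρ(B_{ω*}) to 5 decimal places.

ω* = 1.95019, ρ_SOR = 0.95019

ρ_J = max_k |cos(kπ/123)| = cos(π/123) = 0.99967
√(1−ρ_J²) simplifies to sin(π/123) = 0.025539.
ω* = 2/(1+0.025539) = 1.95019
At ω = 1.95019 every |λ(B_ω)| = ω−1, so ρ_SOR = 0.95019.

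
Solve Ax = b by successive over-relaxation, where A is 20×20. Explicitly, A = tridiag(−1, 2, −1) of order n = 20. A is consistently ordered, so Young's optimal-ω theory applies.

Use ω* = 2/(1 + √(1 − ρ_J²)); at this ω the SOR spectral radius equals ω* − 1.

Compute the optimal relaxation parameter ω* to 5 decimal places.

With n=20, ρ(Jacobi) = cos(π/21) = 0.98883.
1 − cos²(π/21) = sin²(π/21) ⇒ √(1−ρ_J²) = sin(π/21) = 0.149042.
[ω*] 2 ÷ (1 + 0.149042) = 2 ÷ 1.149042 = 1.74058.
ρ_SOR = ω* − 1 = 1.74058 − 1 = 0.74058.

ω* = 1.74058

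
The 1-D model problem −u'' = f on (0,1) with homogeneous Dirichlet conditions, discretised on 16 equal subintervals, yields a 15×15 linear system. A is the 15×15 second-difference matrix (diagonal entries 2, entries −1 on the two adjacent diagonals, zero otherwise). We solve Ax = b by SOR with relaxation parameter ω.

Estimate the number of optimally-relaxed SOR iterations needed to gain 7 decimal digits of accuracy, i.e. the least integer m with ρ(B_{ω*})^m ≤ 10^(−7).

ρ_J = max_k |cos(kπ/16)| = cos(π/16) = 0.9807853
root = sin(π/16) = 0.1950903  (since 1−cos² = sin²).
Then 2/(1+√(1−ρ_J²)) = 2/(1+0.1950903); ω* = 2/1.1950903 = 1.6735137.
ρ_SOR = ω* − 1 ≈ 0.6735137.
For 7 digits: m = 7·ln10 / (−ln 0.6735137) = 16.1181/0.395247 = 40.780; round up → m = 41.

m = 41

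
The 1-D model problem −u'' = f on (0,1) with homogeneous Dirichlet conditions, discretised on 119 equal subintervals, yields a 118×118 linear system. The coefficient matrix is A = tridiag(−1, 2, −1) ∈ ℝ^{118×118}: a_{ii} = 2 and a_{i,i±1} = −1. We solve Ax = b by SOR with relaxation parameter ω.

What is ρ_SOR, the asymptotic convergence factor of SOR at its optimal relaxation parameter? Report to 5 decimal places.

½·tridiag(1,0,1) at n=118: λ_k = cos(kπ/119); max |λ| at k=1 ⇒ ρ_J = cos(π/119) ≈ 0.99965.
√(1−ρ_J²) simplifies to sin(π/119) = 0.026397.
ω* = 2/(1 + 0.026397) = 2/1.026397 = 1.94856.
and ρ(B_{ω*}) = 1.94856 − 1 = 0.94856.

ρ_SOR = 0.94856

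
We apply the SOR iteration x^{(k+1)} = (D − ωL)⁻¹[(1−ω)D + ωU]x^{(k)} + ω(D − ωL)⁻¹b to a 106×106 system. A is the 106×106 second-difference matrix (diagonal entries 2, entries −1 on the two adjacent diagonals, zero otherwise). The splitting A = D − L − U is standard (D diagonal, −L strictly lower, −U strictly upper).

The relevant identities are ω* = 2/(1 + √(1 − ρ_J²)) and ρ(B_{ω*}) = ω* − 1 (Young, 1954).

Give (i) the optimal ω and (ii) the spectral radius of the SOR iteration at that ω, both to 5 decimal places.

B_J for the 106×106 system has eigenvalues cos(kπ/107); ρ_J = cos(π/107) = 0.99957.
root = sin(π/107) = 0.029356  (since 1−cos² = sin²).
ω* = 2/(1+0.029356) = 1.94296
ρ(B_{ω*}) = ω*−1 = 0.94296

ω* = 1.94296, ρ_SOR = 0.94296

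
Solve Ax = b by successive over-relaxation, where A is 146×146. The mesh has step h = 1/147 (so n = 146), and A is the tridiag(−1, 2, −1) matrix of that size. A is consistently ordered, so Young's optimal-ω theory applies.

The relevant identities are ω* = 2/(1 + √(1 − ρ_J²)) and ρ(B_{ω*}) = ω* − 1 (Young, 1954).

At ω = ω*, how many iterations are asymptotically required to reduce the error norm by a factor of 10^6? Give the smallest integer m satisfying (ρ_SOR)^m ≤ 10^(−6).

m = 324

ρ_J = max_k |cos(kπ/147)| = cos(π/147) = 0.9997716
1 − cos²(π/147) = sin²(π/147) ⇒ √(1−ρ_J²) = sin(π/147) = 0.0213698.
ω* = 2/(1+0.0213698) = 1.9581546
ρ_SOR = ω* − 1 ≈ 0.9581546.
(0.9581546)^m ≤ 10^{−6}  ⇒  m·ln(0.9581546) ≤ −6·ln10  ⇒  m ≥ 323.199  ⇒  m = 324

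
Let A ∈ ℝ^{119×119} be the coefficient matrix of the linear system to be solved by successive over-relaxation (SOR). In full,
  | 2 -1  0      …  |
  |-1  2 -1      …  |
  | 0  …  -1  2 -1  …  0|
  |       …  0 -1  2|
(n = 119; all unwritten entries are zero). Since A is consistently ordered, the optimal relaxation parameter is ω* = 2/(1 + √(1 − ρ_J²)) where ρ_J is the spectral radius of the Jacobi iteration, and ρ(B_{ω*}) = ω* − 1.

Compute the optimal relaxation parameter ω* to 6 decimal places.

ω* = 1.948982

With n=119, ρ(Jacobi) = cos(π/120) = 0.999657.
√(1−ρ_J²) = |sin(π/120)| = 0.0261769
ω* = 2 / (1 + 0.0261769) = 2 / 1.0261769 ≈ 1.948982.
ρ_SOR = ω* − 1 = 1.948982 − 1 = 0.948982.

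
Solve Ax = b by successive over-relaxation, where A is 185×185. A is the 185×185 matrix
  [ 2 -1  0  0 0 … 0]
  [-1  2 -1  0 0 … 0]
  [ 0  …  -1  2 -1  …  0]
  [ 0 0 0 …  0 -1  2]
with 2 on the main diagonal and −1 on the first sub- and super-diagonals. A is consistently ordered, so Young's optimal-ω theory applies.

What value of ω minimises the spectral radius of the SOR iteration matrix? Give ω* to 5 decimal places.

[ρ_J] n=185: ρ(B_J) = cos(π/(n+1)) = cos(π/186) = 0.99986.
√(1 − cos²(π/186)) = sin(π/186) ≈ 0.016889.
[ω*] 2 ÷ (1 + 0.016889) = 2 ÷ 1.016889 = 1.96678.
ρ_SOR = ω* − 1 ≈ 0.96678.

ω* = 1.96678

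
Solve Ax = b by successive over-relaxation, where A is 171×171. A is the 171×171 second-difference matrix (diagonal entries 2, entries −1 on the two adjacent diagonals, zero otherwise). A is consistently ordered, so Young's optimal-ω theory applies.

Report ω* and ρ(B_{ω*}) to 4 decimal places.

[ρ_J] n=171: ρ(B_J) = cos(π/(n+1)) = cos(π/172) = 0.9998.
√(1 − cos²(π/172)) = sin(π/172) ≈ 0.01826.
ω* = 2 / (1 + 0.01826) = 2 / 1.01826 ≈ 1.9641.
At ω = 1.9641 every |λ(B_ω)| = ω−1, so ρ_SOR = 0.9641.

ω* = 1.9641, ρ_SOR = 0.9641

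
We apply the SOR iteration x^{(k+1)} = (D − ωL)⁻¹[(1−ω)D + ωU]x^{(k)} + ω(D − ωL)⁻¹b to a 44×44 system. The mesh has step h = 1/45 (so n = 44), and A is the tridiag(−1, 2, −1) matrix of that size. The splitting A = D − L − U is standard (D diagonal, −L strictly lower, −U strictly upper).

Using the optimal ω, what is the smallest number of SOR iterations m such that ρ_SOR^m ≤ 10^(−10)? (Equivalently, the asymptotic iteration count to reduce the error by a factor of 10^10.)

m = 165

spectrum of D⁻¹(L+U) = {cos(kπ/45) : 1≤k≤44}; ρ_J = cos(π/45) = 0.9975641.
1 − cos²(π/45) = sin²(π/45) ⇒ √(1−ρ_J²) = sin(π/45) = 0.0697565.
ω* = 2 / (1 + 0.0697565) = 2 / 1.0697565 ≈ 1.8695843.
ρ_SOR = ω* − 1 ≈ 0.8695843.
For 10 digits: m = 10·ln10 / (−ln 0.8695843) = 23.0259/0.13974 = 164.777; round up → m = 165.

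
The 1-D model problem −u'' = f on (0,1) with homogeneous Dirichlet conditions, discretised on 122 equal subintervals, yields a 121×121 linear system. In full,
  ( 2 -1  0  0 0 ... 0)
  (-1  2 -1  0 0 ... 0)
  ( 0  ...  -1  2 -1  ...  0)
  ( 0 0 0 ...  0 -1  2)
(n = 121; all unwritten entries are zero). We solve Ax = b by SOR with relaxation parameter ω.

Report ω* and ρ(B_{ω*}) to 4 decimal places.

ω* = 1.9498, ρ_SOR = 0.9498

With n=121, ρ(Jacobi) = cos(π/122) = 0.9997.
1 − cos²(π/122) = sin²(π/122) ⇒ √(1−ρ_J²) = sin(π/122) = 0.02575.
Then 2/(1+√(1−ρ_J²)) = 2/(1+0.02575); ω* = 2/1.02575 = 1.9498.
ρ(B_{ω*}) = ω*−1 = 0.9498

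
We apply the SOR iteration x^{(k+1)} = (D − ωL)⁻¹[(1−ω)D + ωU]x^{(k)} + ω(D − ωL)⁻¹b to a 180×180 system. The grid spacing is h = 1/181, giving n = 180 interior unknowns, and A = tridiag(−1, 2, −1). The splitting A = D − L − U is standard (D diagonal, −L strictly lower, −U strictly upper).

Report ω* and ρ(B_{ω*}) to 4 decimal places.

B_J for the 180×180 system has eigenvalues cos(kπ/181); ρ_J = cos(π/181) = 0.9998.
√(1−ρ_J²) simplifies to sin(π/181) = 0.01736.
ω* = 2 / (1 + 0.01736) = 2 / 1.01736 ≈ 1.9659.
and ρ(B_{ω*}) = 1.9659 − 1 = 0.9659.

ω* = 1.9659, ρ_SOR = 0.9659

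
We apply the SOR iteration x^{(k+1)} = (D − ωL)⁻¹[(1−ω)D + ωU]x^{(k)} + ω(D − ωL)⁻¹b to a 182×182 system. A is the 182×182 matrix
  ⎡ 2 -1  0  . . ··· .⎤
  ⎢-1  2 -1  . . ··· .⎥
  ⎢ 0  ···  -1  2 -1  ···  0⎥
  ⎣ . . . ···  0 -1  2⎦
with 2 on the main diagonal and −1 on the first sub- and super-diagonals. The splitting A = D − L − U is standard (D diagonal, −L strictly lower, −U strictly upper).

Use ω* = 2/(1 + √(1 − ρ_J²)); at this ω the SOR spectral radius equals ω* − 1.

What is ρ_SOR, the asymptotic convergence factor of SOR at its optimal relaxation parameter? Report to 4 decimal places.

ρ_J = max_k |cos(kπ/183)| = cos(π/183) = 0.9999
√(1 − cos²(π/183)) = sin(π/183) ≈ 0.01717.
Then 2/(1+√(1−ρ_J²)) = 2/(1+0.01717); ω* = 2/1.01717 = 1.9662.
Hence ρ(B_{ω*}) = 1.9662 − 1 = 0.9662.

ρ_SOR = 0.9662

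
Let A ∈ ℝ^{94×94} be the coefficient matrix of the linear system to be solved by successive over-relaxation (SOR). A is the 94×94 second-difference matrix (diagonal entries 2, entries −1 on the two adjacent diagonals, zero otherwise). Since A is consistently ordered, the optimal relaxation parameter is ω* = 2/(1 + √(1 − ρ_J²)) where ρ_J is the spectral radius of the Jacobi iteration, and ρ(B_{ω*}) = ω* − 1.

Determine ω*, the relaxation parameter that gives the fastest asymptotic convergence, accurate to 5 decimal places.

ω* = 1.93599

spectrum of D⁻¹(L+U) = {cos(kπ/95) : 1≤k≤94}; ρ_J = cos(π/95) = 0.99945.
1 − cos²(π/95) = sin²(π/95) ⇒ √(1−ρ_J²) = sin(π/95) = 0.033063.
ω* = 2 / (1 + 0.033063) = 2 / 1.033063 ≈ 1.93599.
At ω = 1.93599 every |λ(B_ω)| = ω−1, so ρ_SOR = 0.93599.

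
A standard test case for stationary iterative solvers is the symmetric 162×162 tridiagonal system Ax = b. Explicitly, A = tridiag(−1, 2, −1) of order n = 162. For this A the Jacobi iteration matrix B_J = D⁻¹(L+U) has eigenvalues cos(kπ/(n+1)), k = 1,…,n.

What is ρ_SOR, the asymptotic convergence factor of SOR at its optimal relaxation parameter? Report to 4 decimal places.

B_J for the 162×162 system has eigenvalues cos(kπ/163); ρ_J = cos(π/163) = 0.9998.
√(1 − cos²(π/163)) = sin(π/163) ≈ 0.01927.
[ω*] 2 ÷ (1 + 0.01927) = 2 ÷ 1.01927 = 1.9622.
ρ_SOR = ω* − 1 = 1.9622 − 1 = 0.9622.

ρ_SOR = 0.9622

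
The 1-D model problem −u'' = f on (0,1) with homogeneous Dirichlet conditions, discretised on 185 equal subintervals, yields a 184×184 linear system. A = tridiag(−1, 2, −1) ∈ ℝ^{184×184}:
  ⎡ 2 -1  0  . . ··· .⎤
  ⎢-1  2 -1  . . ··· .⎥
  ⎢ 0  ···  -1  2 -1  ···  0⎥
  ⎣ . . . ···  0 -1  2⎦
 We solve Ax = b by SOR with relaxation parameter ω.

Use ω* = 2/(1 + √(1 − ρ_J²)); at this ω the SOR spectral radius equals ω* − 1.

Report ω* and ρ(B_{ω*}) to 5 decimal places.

n=184: λ(B_J) = 1 − λ(A)/2 = cos(kπ/185); k=1 gives ρ_J = 0.99986.
√(1−ρ_J²) = |sin(π/185)| = 0.016981
ω* = 2/(1 + 0.016981) = 2/1.016981 = 1.96661.
At ω = 1.96661 every |λ(B_ω)| = ω−1, so ρ_SOR = 0.96661.

ω* = 1.96661, ρ_SOR = 0.96661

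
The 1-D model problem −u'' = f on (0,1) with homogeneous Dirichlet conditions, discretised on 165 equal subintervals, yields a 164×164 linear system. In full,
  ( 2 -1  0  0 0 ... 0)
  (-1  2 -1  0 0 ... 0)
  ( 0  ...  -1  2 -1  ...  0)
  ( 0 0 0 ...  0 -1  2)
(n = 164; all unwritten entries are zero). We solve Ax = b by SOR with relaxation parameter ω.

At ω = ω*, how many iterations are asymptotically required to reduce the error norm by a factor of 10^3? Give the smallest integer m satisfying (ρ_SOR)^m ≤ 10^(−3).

spectrum of D⁻¹(L+U) = {cos(kπ/165) : 1≤k≤164}; ρ_J = cos(π/165) = 0.9998187.
√(1 − cos²(π/165)) = sin(π/165) ≈ 0.0190388.
So ω* = 2/1.0190388 = 1.9626338 (Young).
Hence ρ(B_{ω*}) = 1.9626338 − 1 = 0.9626338.
Need (0.9626338)^m ≤ 10^(−3): m ≥ 3·ln10/|ln 0.9626338| = 6.90776/0.0380822 = 181.391 ⇒ m = 182.

m = 182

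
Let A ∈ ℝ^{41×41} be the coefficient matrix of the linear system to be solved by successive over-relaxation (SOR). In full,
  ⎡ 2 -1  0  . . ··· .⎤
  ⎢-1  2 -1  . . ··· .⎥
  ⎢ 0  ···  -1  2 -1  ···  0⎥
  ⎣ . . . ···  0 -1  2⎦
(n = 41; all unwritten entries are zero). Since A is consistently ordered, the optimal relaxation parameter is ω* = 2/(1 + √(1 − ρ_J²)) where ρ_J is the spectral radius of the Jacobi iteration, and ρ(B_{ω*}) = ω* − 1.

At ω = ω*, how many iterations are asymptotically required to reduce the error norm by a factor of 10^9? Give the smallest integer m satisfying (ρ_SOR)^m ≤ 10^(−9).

B_J for the 41×41 system has eigenvalues cos(kπ/42); ρ_J = cos(π/42) = 0.9972038.
√(1 − cos²(π/42)) = sin(π/42) ≈ 0.0747301.
ω* = 2 / (1 + 0.0747301) = 2 / 1.0747301 ≈ 1.8609323.
ρ_SOR = ω* − 1 ≈ 0.8609323.
Need (0.8609323)^m ≤ 10^(−9): m ≥ 9·ln10/|ln 0.8609323| = 20.7233/0.149739 = 138.396 ⇒ m = 139.

m = 139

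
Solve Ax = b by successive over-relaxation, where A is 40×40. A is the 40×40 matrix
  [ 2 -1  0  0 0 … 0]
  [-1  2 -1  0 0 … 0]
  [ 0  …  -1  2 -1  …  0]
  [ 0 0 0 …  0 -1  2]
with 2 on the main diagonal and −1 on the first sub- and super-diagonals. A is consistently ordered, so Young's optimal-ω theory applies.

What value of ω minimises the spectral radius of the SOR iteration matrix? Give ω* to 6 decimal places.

ω* = 1.857788

With n=40, ρ(Jacobi) = cos(π/41) = 0.997066.
root = sin(π/41) = 0.0765493  (since 1−cos² = sin²).
Young: ω* = 2/(1+√(1−ρ_J²)) = 2/(1+0.0765493) = 2/1.0765493 = 1.857788.
and ρ(B_{ω*}) = 1.857788 − 1 = 0.857788.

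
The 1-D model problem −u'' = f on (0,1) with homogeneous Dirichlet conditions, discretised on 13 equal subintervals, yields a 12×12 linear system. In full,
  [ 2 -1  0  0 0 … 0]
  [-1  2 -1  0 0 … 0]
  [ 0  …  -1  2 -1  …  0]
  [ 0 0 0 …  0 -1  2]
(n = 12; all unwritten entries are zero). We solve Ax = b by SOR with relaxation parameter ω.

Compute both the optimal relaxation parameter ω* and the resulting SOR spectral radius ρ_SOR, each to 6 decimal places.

n=12: λ(B_J) = 1 − λ(A)/2 = cos(kπ/13); k=1 gives ρ_J = 0.970942.
1 − cos²(π/13) = sin²(π/13) ⇒ √(1−ρ_J²) = sin(π/13) = 0.2393157.
[ω*] 2 ÷ (1 + 0.2393157) = 2 ÷ 1.2393157 = 1.613794.
and ρ(B_{ω*}) = 1.613794 − 1 = 0.613794.

ω* = 1.613794, ρ_SOR = 0.613794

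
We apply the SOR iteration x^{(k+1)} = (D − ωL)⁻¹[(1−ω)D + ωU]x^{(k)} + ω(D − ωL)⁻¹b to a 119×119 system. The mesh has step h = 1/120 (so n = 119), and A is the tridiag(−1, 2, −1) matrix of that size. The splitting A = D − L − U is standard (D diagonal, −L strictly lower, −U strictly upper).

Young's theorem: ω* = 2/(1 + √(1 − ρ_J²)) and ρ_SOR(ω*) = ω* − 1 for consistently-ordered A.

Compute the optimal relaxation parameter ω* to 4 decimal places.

ω* = 1.9490

½·tridiag(1,0,1) at n=119: λ_k = cos(kπ/120); max |λ| at k=1 ⇒ ρ_J = cos(π/120) ≈ 0.9997.
root = sin(π/120) = 0.02618  (since 1−cos² = sin²).
ω* = 2/(1 + 0.02618) = 2/1.02618 = 1.9490.
[ρ_SOR] ω* − 1 = 0.9490.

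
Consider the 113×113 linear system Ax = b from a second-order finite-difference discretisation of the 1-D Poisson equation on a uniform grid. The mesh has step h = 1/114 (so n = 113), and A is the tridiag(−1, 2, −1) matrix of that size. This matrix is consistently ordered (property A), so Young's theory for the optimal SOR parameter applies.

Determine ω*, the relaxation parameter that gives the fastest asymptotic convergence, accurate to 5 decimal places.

ω* = 1.94637

[ρ_J] n=113: ρ(B_J) = cos(π/(n+1)) = cos(π/114) = 0.99962.
root = sin(π/114) = 0.027554  (since 1−cos² = sin²).
Young: ω* = 2/(1+√(1−ρ_J²)) = 2/(1+0.027554) = 2/1.027554 = 1.94637.
ρ_SOR = ω* − 1 ≈ 0.94637.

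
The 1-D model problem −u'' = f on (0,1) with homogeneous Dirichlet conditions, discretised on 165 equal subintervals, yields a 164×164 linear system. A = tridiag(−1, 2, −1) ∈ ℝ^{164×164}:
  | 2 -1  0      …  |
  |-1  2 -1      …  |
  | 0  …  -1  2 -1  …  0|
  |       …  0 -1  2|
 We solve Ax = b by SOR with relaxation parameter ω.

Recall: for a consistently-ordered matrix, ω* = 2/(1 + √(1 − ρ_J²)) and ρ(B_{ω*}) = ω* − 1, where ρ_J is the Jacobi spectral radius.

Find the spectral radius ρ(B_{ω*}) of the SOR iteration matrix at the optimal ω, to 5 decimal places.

ρ_SOR = 0.96263

ρ_J = max_k |cos(kπ/165)| = cos(π/165) = 0.99982
√(1−ρ_J²) simplifies to sin(π/165) = 0.019039.
ω* = 2/(1 + 0.019039) = 2/1.019039 = 1.96263.
At ω = 1.96263 every |λ(B_ω)| = ω−1, so ρ_SOR = 0.96263.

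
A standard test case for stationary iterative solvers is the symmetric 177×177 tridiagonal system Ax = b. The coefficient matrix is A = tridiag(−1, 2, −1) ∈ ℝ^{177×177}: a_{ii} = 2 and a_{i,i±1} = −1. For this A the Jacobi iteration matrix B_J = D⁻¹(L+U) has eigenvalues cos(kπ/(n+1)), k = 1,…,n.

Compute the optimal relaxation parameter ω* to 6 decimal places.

ω* = 1.965315

n=177: λ(B_J) = 1 − λ(A)/2 = cos(kπ/178); k=1 gives ρ_J = 0.999844.
√(1−ρ_J²) = |sin(π/178)| = 0.0176485
ω* = 2 / (1 + 0.0176485) = 2 / 1.0176485 ≈ 1.965315.
ρ_SOR = ω* − 1 ≈ 0.965315.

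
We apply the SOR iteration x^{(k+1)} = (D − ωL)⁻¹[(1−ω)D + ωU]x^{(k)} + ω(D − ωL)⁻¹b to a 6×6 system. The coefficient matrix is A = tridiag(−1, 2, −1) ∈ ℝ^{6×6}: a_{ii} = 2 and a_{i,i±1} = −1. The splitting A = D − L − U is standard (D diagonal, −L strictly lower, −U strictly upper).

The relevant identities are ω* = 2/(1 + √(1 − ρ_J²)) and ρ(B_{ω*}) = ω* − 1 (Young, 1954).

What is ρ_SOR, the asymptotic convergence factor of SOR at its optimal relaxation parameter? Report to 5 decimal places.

n=6: λ(B_J) = 1 − λ(A)/2 = cos(kπ/7); k=1 gives ρ_J = 0.90097.
1 − cos²(π/7) = sin²(π/7) ⇒ √(1−ρ_J²) = sin(π/7) = 0.433884.
ω* = 2 / (1 + 0.433884) = 2 / 1.433884 ≈ 1.39481.
At ω = 1.39481 every |λ(B_ω)| = ω−1, so ρ_SOR = 0.39481.

ρ_SOR = 0.39481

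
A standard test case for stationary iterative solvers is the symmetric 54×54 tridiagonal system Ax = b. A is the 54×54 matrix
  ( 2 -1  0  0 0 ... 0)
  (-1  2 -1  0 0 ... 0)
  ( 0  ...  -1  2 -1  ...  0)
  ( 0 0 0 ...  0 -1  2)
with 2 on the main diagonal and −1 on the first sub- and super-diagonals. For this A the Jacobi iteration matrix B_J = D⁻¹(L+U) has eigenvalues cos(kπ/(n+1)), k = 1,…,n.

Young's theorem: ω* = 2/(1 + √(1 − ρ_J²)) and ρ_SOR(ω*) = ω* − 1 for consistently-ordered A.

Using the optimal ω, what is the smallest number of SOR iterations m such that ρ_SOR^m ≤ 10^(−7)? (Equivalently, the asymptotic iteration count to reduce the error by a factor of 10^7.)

ρ_J = max_k |cos(kπ/55)| = cos(π/55) = 0.9983691
1 − cos²(π/55) = sin²(π/55) ⇒ √(1−ρ_J²) = sin(π/55) = 0.0570888.
Young: ω* = 2/(1+√(1−ρ_J²)) = 2/(1+0.0570888) = 2/1.0570888 = 1.8919886.
Hence ρ(B_{ω*}) = 1.8919886 − 1 = 0.8919886.
7·ln10 = 16.1181; −ln(0.8919886) = 0.114302; m = ⌈16.1181/0.114302⌉ = ⌈141.013⌉ = 142.

m = 142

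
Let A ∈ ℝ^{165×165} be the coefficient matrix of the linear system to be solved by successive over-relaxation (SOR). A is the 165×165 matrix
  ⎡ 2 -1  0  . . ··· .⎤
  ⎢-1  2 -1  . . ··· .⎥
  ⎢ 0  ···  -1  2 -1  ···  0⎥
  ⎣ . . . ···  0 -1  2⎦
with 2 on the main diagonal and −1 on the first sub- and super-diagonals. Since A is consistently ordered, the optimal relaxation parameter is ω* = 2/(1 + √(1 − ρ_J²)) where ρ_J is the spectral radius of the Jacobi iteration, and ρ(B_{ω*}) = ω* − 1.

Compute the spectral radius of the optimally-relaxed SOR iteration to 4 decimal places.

ρ_SOR = 0.9629

With n=165, ρ(Jacobi) = cos(π/166) = 0.9998.
1 − cos²(π/166) = sin²(π/166) ⇒ √(1−ρ_J²) = sin(π/166) = 0.01892.
Then 2/(1+√(1−ρ_J²)) = 2/(1+0.01892); ω* = 2/1.01892 = 1.9629.
ρ(B_{ω*}) = ω*−1 = 0.9629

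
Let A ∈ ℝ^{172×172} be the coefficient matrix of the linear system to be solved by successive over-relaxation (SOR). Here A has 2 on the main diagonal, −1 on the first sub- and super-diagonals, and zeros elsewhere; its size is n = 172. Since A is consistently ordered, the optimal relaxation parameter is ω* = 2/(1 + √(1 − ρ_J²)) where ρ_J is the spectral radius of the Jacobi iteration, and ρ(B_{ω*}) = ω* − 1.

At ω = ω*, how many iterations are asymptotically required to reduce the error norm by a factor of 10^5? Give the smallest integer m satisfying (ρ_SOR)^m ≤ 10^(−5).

m = 317

ρ_J = max_k |cos(kπ/173)| = cos(π/173) = 0.9998351
√(1 − cos²(π/173)) = sin(π/173) ≈ 0.0181585.
Young: ω* = 2/(1+√(1−ρ_J²)) = 2/(1+0.0181585) = 2/1.0181585 = 1.9643307.
[ρ_SOR] ω* − 1 = 0.9643307.
5·ln10 = 11.5129; −ln(0.9643307) = 0.036321; m = ⌈11.5129/0.036321⌉ = ⌈316.976⌉ = 317.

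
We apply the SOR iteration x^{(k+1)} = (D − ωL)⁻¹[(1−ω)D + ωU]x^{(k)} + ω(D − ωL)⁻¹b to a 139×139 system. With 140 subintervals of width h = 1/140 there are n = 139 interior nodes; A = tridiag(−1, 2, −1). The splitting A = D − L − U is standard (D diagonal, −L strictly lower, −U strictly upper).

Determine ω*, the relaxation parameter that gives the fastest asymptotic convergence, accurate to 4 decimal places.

ω* = 1.9561

n=139: λ(B_J) = 1 − λ(A)/2 = cos(kπ/140); k=1 gives ρ_J = 0.9997.
1 − cos²(π/140) = sin²(π/140) ⇒ √(1−ρ_J²) = sin(π/140) = 0.02244.
ω* = 2/(1+0.02244) = 1.9561
Hence ρ(B_{ω*}) = 1.9561 − 1 = 0.9561.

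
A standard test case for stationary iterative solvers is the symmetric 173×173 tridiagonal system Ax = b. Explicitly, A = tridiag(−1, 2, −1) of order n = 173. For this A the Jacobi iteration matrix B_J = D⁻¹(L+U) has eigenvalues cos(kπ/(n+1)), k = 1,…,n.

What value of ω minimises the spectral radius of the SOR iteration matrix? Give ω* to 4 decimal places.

ω* = 1.9645

B_J for the 173×173 system has eigenvalues cos(kπ/174); ρ_J = cos(π/174) = 0.9998.
√(1−ρ_J²) simplifies to sin(π/174) = 0.01805.
ω* = 2/(1+0.01805) = 1.9645
and ρ(B_{ω*}) = 1.9645 − 1 = 0.9645.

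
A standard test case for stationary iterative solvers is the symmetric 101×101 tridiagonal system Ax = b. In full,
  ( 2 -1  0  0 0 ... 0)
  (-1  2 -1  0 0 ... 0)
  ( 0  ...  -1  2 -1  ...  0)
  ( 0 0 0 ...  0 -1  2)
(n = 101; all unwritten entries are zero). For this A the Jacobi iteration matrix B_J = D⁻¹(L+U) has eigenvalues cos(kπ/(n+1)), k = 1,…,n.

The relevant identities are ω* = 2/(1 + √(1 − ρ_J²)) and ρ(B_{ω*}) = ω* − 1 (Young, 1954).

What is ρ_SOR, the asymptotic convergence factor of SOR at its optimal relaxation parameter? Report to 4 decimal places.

B_J for the 101×101 system has eigenvalues cos(kπ/102); ρ_J = cos(π/102) = 0.9995.
√(1−ρ_J²) simplifies to sin(π/102) = 0.03080.
Then 2/(1+√(1−ρ_J²)) = 2/(1+0.03080); ω* = 2/1.03080 = 1.9402.
ρ_SOR = ω* − 1 ≈ 0.9402.

ρ_SOR = 0.9402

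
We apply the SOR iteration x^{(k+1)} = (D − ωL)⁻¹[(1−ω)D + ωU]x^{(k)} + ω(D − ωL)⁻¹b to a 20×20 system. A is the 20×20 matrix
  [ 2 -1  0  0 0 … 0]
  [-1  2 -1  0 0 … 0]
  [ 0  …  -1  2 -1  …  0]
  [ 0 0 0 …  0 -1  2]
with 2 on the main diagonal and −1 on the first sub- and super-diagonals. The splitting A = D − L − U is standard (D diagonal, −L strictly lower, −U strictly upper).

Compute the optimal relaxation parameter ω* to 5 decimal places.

With n=20, ρ(Jacobi) = cos(π/21) = 0.98883.
√(1−ρ_J²) simplifies to sin(π/21) = 0.149042.
ω* = 2/(1+0.149042) = 1.74058
ρ(B_{ω*}) = ω*−1 = 0.74058

ω* = 1.74058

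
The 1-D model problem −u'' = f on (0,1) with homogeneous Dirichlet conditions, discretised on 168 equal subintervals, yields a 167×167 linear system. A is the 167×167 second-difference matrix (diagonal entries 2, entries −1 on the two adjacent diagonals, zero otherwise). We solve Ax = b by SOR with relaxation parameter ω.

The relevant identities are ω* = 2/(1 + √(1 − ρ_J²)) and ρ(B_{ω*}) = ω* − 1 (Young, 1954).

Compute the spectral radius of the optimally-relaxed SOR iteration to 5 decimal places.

ρ_SOR = 0.96329

spectrum of D⁻¹(L+U) = {cos(kπ/168) : 1≤k≤167}; ρ_J = cos(π/168) = 0.99983.
root = sin(π/168) = 0.018699  (since 1−cos² = sin²).
ω* = 2/(1+0.018699) = 1.96329
Hence ρ(B_{ω*}) = 1.96329 − 1 = 0.96329.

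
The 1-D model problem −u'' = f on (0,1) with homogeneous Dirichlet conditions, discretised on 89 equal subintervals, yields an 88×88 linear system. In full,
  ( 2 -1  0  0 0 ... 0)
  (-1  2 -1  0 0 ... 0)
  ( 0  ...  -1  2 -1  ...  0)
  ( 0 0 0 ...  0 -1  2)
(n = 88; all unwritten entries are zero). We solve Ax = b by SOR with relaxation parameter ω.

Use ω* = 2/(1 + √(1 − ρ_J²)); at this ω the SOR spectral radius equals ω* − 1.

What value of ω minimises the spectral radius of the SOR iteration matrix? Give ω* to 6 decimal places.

ω* = 1.931823

spectrum of D⁻¹(L+U) = {cos(kπ/89) : 1≤k≤88}; ρ_J = cos(π/89) = 0.999377.
√(1 − cos²(π/89)) = sin(π/89) ≈ 0.0352915.
ω* = 2/(1 + 0.0352915) = 2/1.0352915 = 1.931823.
ρ_SOR = ω* − 1 ≈ 0.931823.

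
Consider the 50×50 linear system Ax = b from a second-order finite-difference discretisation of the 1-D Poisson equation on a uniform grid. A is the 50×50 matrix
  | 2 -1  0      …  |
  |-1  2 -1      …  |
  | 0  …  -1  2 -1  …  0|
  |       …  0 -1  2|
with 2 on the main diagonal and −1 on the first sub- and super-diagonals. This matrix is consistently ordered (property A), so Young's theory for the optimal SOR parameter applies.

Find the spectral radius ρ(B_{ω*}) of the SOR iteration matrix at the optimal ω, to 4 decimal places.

ρ_SOR = 0.8840

[ρ_J] n=50: ρ(B_J) = cos(π/(n+1)) = cos(π/51) = 0.9981.
1 − cos²(π/51) = sin²(π/51) ⇒ √(1−ρ_J²) = sin(π/51) = 0.06156.
Young: ω* = 2/(1+√(1−ρ_J²)) = 2/(1+0.06156) = 2/1.06156 = 1.8840.
and ρ(B_{ω*}) = 1.8840 − 1 = 0.8840.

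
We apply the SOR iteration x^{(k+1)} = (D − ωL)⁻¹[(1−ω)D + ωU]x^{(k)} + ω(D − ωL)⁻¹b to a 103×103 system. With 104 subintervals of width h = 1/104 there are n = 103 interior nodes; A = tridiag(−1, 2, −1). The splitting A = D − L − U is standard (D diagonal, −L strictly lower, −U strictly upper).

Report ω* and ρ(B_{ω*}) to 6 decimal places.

ρ_J = max_k |cos(kπ/104)| = cos(π/104) = 0.999544
√(1−ρ_J²) simplifies to sin(π/104) = 0.0302030.
ω* = 2/(1+0.0302030) = 1.941365
ρ_SOR = ω* − 1 = 1.941365 − 1 = 0.941365.

ω* = 1.941365, ρ_SOR = 0.941365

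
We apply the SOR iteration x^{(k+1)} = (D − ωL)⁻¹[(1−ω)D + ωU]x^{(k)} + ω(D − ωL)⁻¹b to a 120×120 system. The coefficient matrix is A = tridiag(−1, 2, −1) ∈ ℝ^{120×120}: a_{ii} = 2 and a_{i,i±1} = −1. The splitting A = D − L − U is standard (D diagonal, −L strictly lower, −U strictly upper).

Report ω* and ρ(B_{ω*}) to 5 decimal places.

ω* = 1.94939, ρ_SOR = 0.94939

With n=120, ρ(Jacobi) = cos(π/121) = 0.99966.
root = sin(π/121) = 0.025961  (since 1−cos² = sin²).
ω* = 2 / (1 + 0.025961) = 2 / 1.025961 ≈ 1.94939.
Hence ρ(B_{ω*}) = 1.94939 − 1 = 0.94939.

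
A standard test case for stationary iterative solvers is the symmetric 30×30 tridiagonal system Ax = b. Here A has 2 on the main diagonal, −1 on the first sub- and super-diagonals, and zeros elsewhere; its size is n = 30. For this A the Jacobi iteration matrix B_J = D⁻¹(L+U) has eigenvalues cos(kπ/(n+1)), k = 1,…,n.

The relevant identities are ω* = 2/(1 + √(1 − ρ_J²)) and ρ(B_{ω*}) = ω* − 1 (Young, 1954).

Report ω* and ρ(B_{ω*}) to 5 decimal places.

n=30: λ(B_J) = 1 − λ(A)/2 = cos(kπ/31); k=1 gives ρ_J = 0.99487.
1 − cos²(π/31) = sin²(π/31) ⇒ √(1−ρ_J²) = sin(π/31) = 0.101168.
Then 2/(1+√(1−ρ_J²)) = 2/(1+0.101168); ω* = 2/1.101168 = 1.81625.
[ρ_SOR] ω* − 1 = 0.81625.

ω* = 1.81625, ρ_SOR = 0.81625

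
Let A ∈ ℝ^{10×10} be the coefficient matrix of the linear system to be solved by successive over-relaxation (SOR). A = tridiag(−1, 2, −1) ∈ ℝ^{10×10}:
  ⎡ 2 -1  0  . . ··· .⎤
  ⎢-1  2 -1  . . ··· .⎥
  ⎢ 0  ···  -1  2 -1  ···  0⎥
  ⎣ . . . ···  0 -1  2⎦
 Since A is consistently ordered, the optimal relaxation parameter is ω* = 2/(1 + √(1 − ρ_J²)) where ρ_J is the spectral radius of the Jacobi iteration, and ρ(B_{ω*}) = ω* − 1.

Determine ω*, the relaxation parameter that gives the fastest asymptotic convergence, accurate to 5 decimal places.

ω* = 1.56039

spectrum of D⁻¹(L+U) = {cos(kπ/11) : 1≤k≤10}; ρ_J = cos(π/11) = 0.95949.
√(1−ρ_J²) = |sin(π/11)| = 0.281733
ω* = 2/(1 + 0.281733) = 2/1.281733 = 1.56039.
At ω = 1.56039 every |λ(B_ω)| = ω−1, so ρ_SOR = 0.56039.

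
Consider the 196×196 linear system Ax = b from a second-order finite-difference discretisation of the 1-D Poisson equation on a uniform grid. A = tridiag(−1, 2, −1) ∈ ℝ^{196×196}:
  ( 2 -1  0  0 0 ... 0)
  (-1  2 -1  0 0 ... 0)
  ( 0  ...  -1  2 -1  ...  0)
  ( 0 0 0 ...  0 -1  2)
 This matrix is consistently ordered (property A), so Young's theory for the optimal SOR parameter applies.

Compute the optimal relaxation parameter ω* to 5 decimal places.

ω* = 1.96861

ρ_J = max_k |cos(kπ/197)| = cos(π/197) = 0.99987
√(1 − cos²(π/197)) = sin(π/197) ≈ 0.015946.
ω* = 2 / (1 + 0.015946) = 2 / 1.015946 ≈ 1.96861.
[ρ_SOR] ω* − 1 = 0.96861.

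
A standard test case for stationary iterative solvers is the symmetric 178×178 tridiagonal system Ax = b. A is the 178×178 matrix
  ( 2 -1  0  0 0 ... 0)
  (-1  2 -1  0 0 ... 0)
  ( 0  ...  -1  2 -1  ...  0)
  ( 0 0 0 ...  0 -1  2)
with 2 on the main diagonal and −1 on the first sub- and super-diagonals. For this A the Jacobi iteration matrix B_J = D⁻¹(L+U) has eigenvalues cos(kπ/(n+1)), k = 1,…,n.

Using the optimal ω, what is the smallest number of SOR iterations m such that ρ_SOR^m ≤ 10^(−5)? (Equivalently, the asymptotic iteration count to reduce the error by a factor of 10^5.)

m = 328

½·tridiag(1,0,1) at n=178: λ_k = cos(kπ/179); max |λ| at k=1 ⇒ ρ_J = cos(π/179) ≈ 0.9998460.
√(1 − cos²(π/179)) = sin(π/179) ≈ 0.0175499.
ω* = 2/(1 + 0.0175499) = 2/1.0175499 = 1.9655056.
Hence ρ(B_{ω*}) = 1.9655056 − 1 = 0.9655056.
m ≥ 5·ln10 / (−ln 0.9655056) = 327.971; smallest integer m = 328.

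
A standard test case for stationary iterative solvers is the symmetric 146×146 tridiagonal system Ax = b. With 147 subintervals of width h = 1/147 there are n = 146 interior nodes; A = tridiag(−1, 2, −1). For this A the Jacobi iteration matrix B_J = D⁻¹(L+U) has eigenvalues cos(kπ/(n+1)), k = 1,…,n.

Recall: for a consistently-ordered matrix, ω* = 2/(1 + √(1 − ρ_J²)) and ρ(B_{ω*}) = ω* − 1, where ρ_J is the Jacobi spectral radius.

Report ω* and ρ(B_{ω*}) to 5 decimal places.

B_J for the 146×146 system has eigenvalues cos(kπ/147); ρ_J = cos(π/147) = 0.99977.
1 − cos²(π/147) = sin²(π/147) ⇒ √(1−ρ_J²) = sin(π/147) = 0.021370.
So ω* = 2/1.021370 = 1.95815 (Young).
ρ(B_{ω*}) = ω*−1 = 0.95815

ω* = 1.95815, ρ_SOR = 0.95815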